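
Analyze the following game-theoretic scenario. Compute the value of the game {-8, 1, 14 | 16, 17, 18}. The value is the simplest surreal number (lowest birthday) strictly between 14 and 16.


Left options: {-8, 1, 14}, max = 14
Right options: {16, 17, 18}, min = 16
All options are numbers and max(Left) < min(Right), so by the simplicity theorem the value is the simplest (earliest-born) number strictly between 14 and 16.
The only integer strictly between 14 and 16 is 15.
No non-integer in the interval can be simpler: if x is a non-integer in the interval, then floor(x) or ceil(x) also lies in the interval (the interval contains an integer), and both are proper prefixes of x's sign expansion, i.e. born earlier. So the game value is 15.
Game value = 15

15


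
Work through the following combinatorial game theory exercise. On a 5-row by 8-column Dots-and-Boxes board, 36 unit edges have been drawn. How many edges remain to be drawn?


Grid: 5 x 8 boxes, i.e. 6 rows and 9 columns of dots.
Horizontal edges: (rows + 1) * cols = 6 * 8 = 48
Vertical edges: rows * (cols + 1) = 5 * 9 = 45
Total edges: 48 + 45 = 93
Edges drawn: 36
Remaining: 93 - 36 = 57

57


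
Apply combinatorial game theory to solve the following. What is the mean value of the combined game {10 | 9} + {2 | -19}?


G1 = {10 | 9}, G2 = {2 | -19}
Each is a switch {a | b} with numbers a > b; its mean value is (a + b)/2, and mean value is additive over game sums: m(G1 + G2) = m(G1) + m(G2).
Mean of G1 = (10 + (9))/2 = 19/2 = 19/2
Mean of G2 = (2 + (-19))/2 = -17/2 = -17/2
Mean of G1 + G2 = 19/2 + -17/2 = 1

1


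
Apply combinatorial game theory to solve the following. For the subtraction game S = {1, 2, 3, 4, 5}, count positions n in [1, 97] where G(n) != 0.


Subtraction set S = {1, 2, 3, 4, 5}, so G(n) = n mod 6.
G(n) = 0 when n is a multiple of 6.
Multiples of 6 in [1, 97]: 16
N-positions (nonzero Grundy) = 97 - 16 = 81

81


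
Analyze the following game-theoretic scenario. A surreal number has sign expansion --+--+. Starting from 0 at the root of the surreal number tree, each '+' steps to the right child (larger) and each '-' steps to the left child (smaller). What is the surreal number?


Sign expansion: --+--+
Rule: track bounds (lo, hi), initially (-inf, +inf). On '+', the current value becomes lo and we move to the simplest number in (value, hi): value + 1 if hi = +inf, otherwise the midpoint (value + hi)/2. On '-', the current value becomes hi and we move to value - 1 if lo = -inf, otherwise the midpoint (lo + value)/2.
Start at 0.
Step 1: sign = -, move left. Bounds: (-inf, 0). Value = -1
Step 2: sign = -, move left. Bounds: (-inf, -1). Value = -2
Step 3: sign = +, move right. Bounds: (-2, -1). Value = -3/2
Step 4: sign = -, move left. Bounds: (-2, -3/2). Value = -7/4
Step 5: sign = -, move left. Bounds: (-2, -7/4). Value = -15/8
Step 6: sign = +, move right. Bounds: (-15/8, -7/4). Value = -29/16
The surreal number with sign expansion --+--+ is -29/16.

-29/16


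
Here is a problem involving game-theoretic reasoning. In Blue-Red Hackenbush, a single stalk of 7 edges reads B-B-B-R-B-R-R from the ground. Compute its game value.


Edges (from ground): B-B-B-R-B-R-R
By Berlekamp's sign-expansion rule, a Blue-Red Hackenbush stalk has the value of the surreal number whose sign sequence is the edge sequence with B -> + and R -> -.
Sign sequence: +++-+--
Trace the sign expansion in the surreal number tree, starting from 0:
Edge 1: B (sign +) -> bounds (0, +inf), value = 1
Edge 2: B (sign +) -> bounds (1, +inf), value = 2
Edge 3: B (sign +) -> bounds (2, +inf), value = 3
Edge 4: R (sign -) -> bounds (2, 3), value = 5/2
Edge 5: B (sign +) -> bounds (5/2, 3), value = 11/4
Edge 6: R (sign -) -> bounds (5/2, 11/4), value = 21/8
Edge 7: R (sign -) -> bounds (5/2, 21/8), value = 41/16
Game value = 41/16

41/16


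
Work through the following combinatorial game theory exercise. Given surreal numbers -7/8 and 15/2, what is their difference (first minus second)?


x = -7/8, y = 15/2
Converting to common denominator: 8
x = -7/8, y = 60/8
x - y = -7/8 - 15/2 = -67/8

-67/8


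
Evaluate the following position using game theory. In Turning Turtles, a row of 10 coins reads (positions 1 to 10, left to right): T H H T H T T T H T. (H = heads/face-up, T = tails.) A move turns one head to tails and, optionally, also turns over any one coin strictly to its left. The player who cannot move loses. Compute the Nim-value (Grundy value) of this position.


Coins: T H H T H T T T H T
Key fact: a single head at position k behaves exactly like a Nim heap of size k (turning it to T and optionally flipping a coin at j < k corresponds to moving the heap from k to j, or to 0), and heads combine as a disjunctive sum (two heads at the same place would cancel, matching j XOR j = 0). So the Nim-value is the XOR of the 1-indexed positions of the heads.
Face-up positions (1-indexed): [2, 3, 5, 9]
XOR 0 with 2: 0 XOR 2 = 2
XOR 2 with 3: 2 XOR 3 = 1
XOR 1 with 5: 1 XOR 5 = 4
XOR 4 with 9: 4 XOR 9 = 13
Nim-value = 13

13


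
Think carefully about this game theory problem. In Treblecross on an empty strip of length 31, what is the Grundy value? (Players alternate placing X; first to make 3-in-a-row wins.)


Treblecross: place X on empty cells; 3-in-a-row wins.
Playing within two cells of an existing X lets the opponent win at once, so sensible play treats the cells i-2..i+2 around each X as dead. The player left with no safe cell loses, so this is a normal-play take-away game on strips of safe cells.
Placing X at cell i (0-indexed) of a strip of k safe cells leaves independent strips of sizes max(0, i-2) and max(0, k-i-3). Hence G(k) = mex{ G(max(0,i-2)) XOR G(max(0,k-i-3)) : 0 <= i < k }, with G(0) = 0.
G(1): splits (0,0):0^0=0 -> mex({0}) = 1
G(2): splits (0,0):0^0=0 -> mex({0}) = 1
G(3): splits (0,0):0^0=0 -> mex({0}) = 1
G(4): splits (0,1):0^1=1 (0,0):0^0=0 -> mex({0, 1}) = 2
G(5): splits (0,2):0^1=1 (0,1):0^1=1 (0,0):0^0=0 -> mex({0, 1}) = 2
G(6) = mex({1}) = 0
G(7) = mex({0, 1, 2}) = 3
G(8) = mex({0, 1, 2}) = 3
G(9) = mex({0, 2}) = 1
G(10) = mex({0, 2, 3}) = 1
G(11) = mex({0, 3}) = 1
G(12) = mex({1, 3}) = 0
G(13) = mex({0, 1, 2, 3}) = 4
G(14) = mex({0, 1, 2}) = 3
G(15) = mex({0, 1, 2}) = 3
G(16) = mex({0, 1, 2, 4}) = 3
G(17) = mex({0, 1, 3, 4}) = 2
G(18) = mex({0, 1, 3, 4}) = 2
G(19) = mex({0, 1, 3, 5}) = 2
G(20) = mex({0, 1, 2, 3, 5}) = 4
G(21) = mex({0, 1, 2, 3, 5}) = 4
G(22) = mex({1, 2, 6}) = 0
G(23) = mex({0, 1, 2, 3, 4, 6}) = 5
G(24) = mex({0, 1, 2, 3, 4}) = 5
G(25) = mex({0, 1, 3, 4, 7}) = 2
G(26) = mex({0, 1, 3, 4, 5, 7}) = 2
G(27) = mex({0, 1, 3, 5}) = 2
G(28) = mex({0, 1, 2, 5}) = 3
G(29) = mex({0, 1, 2, 4, 5, 6}) = 3
G(30) = mex({1, 2, 4, 6}) = 0
G(31) = mex({0, 1, 2, 3, 4, 6}) = 5
Therefore G(31) = 5.

5


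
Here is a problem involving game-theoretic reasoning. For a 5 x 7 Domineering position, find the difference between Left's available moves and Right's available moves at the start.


Board is 5 x 7 (rows x cols).
Left (vertical) placements: (rows-1) * cols = 4 * 7 = 28
Right (horizontal) placements: rows * (cols-1) = 5 * 6 = 30
Advantage = Left - Right = 28 - 30 = -2

-2


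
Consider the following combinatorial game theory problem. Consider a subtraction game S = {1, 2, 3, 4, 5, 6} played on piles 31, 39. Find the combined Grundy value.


Subtraction set: {1, 2, 3, 4, 5, 6}
For this subtraction set, G(n) = n mod 7 (period = max + 1 = 7).
Pile 1 (size 31): G(31) = 31 mod 7 = 3
Pile 2 (size 39): G(39) = 39 mod 7 = 4
Total Grundy value = XOR of all: 3 XOR 4 = 7

7


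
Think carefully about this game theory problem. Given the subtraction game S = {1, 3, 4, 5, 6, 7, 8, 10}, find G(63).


The subtraction set is S = {1, 3, 4, 5, 6, 7, 8, 10}.
G(k) = mex{ G(k - s) : s in S, s <= k }. We compute iteratively: G(0) = 0.
G(1) = mex({0}) = 1
G(2) = mex({1}) = 0
G(3) = mex({0}) = 1
G(4) = mex({0, 1}) = 2
G(5) = mex({0, 1, 2}) = 3
G(6) = mex({0, 1, 3}) = 2
G(7) = mex({0, 1, 2}) = 3
G(8) = mex({0, 1, 2, 3}) = 4
G(9) = mex({0, 1, 2, 3, 4}) = 5
G(10) = mex({0, 1, 2, 3, 5}) = 4
G(11) = mex({1, 2, 3, 4}) = 0
G(12) = mex({0, 2, 3, 4, 5}) = 1
G(13) = mex({1, 2, 3, 4, 5}) = 0
G(14) = mex({0, 2, 3, 4, 5}) = 1
G(15) = mex({0, 1, 3, 4, 5}) = 2
G(16) = mex({0, 1, 2, 4, 5}) = 3
G(17) = mex({0, 1, 3, 4, 5}) = 2
G(18) = mex({0, 1, 2, 4}) = 3
G(19) = mex({0, 1, 2, 3, 5}) = 4
G(20) = mex({0, 1, 2, 3, 4}) = 5
Observe that G(11)..G(20) = 0, 1, 0, 1, 2, 3, 2, 3, 4, 5 repeats G(0)..G(9) = 0, 1, 0, 1, 2, 3, 2, 3, 4, 5.
For k >= max(S) = 10, G(k) is determined by the previous 10 values G(k-10)..G(k-1); a window of 10 consecutive values has recurred shifted by 11, so by induction G(k + 11) = G(k) for all k >= 0: the sequence is periodic from the start with period 11.
One period: G(0..10) = 0, 1, 0, 1, 2, 3, 2, 3, 4, 5, 4.
63 mod 11 = 8, so G(63) = G(8) = 4.

4


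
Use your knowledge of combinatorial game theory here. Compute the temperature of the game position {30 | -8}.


The game is {30 | -8}, a switch {a | b} with numbers a > b.
Cooling {a | b} by t gives {a - t | b + t}, which stops being hot when a - t = b + t, i.e. at t = (a - b)/2. So the temperature of a switch is (a - b)/2.
Temperature = (Left option - Right option) / 2
= (30 - (-8)) / 2
= 38 / 2
= 19

19


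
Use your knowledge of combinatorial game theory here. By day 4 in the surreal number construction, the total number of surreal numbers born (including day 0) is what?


Day 0: {|} = 0 is born. Count = 1.
Day n: the number of surreal numbers born by day n is 2^(n+1) - 1.
By day 0: 2^1 - 1 = 1
By day 1: 2^2 - 1 = 3
By day 2: 2^3 - 1 = 7
By day 3: 2^4 - 1 = 15
By day 4: 2^5 - 1 = 31
By day 4: 31 surreal numbers.

31


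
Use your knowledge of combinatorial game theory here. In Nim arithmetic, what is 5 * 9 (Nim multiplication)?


Nim multiplication is bilinear over XOR: (u XOR v) * w = (u*w) XOR (v*w).
So we split each operand into its bit components and XOR the pairwise Nim products.
5 = 1 + 4 (as XOR of powers of 2).
9 = 1 + 8 (as XOR of powers of 2).
Using the standard Nim-product table on single bits:
  2*2 = 3,   2*4 = 8,   2*8 = 12,
  4*4 = 6,   4*8 = 11,  8*8 = 13,
and  1*x = x (identity), k*l = l*k (commutative).
Pairwise Nim products:
  1 * 1 = 1
  1 * 8 = 8
  4 * 1 = 4
  4 * 8 = 11
XOR them: 1 XOR 8 XOR 4 XOR 11 = 6.
Result: 5 * 9 = 6 (in Nim).

6


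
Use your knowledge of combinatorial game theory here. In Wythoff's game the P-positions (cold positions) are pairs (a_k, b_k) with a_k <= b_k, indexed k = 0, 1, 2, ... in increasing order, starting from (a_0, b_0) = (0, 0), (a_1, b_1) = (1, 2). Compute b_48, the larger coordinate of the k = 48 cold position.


By Wythoff's theorem, a_k = floor(k * phi) and b_k = floor(k * phi^2) = a_k + k, where phi = (1 + sqrt(5))/2 is the golden ratio.
phi = (1 + sqrt(5))/2 = 1.618034
phi^2 = phi + 1 = 2.618034
k = 48
k * phi^2 = 48 * 2.618034 = 125.665631
b_48 = floor(k * phi^2) = 125 (check: a_48 + k = 77 + 48 = 125)

125


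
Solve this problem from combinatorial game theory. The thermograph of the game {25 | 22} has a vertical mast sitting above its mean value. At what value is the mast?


Game = {25 | 22}, a switch {a | b} with numbers a > b.
Its thermograph has left wall a - t and right wall b + t, which meet at t = (a - b)/2, where both equal (a + b)/2. So the mast (mean value) is at (a + b)/2.
Mean = (25 + (22))/2 = 47/2 = 47/2

47/2


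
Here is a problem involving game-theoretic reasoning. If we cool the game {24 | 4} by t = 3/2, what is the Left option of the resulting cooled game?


Original game: {24 | 4} (a switch {a | b} with a > b).
Cooling by t (for t below the temperature (a - b)/2 = 10) taxes each move by t: {a | b} cooled by t is {a - t | b + t}.
Cooling amount: t = 3/2
Cooled Left option: 24 - 3/2 = 45/2
Cooled Right option: 4 + 3/2 = 11/2
Cooled game: {45/2 | 11/2}
Left option = 45/2

45/2


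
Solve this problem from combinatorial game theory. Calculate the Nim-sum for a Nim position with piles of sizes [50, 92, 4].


We need the XOR (exclusive or) of all pile sizes.
After XOR-ing pile 1 (size 50): 0 XOR 50 = 50
After XOR-ing pile 2 (size 92): 50 XOR 92 = 110
After XOR-ing pile 3 (size 4): 110 XOR 4 = 106
The Nim-value of this position is 106.

106


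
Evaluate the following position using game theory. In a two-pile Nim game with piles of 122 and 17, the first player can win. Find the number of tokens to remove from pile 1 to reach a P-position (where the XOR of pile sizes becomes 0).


Piles: 122 and 17
Current XOR: 122 XOR 17 = 107 (non-zero, so this is an N-position).
To make the XOR zero, we need to find a move that balances the piles.
For pile 1 (size 122): target = 122 XOR 107 = 17
We reduce pile 1 from 122 to 17.
Tokens removed: 122 - 17 = 105
Verification: 17 XOR 17 = 0

105


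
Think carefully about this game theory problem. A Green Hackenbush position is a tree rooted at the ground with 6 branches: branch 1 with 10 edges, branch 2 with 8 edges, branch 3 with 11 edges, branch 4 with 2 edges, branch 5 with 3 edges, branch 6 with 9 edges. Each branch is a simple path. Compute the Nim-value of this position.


The tree has 6 branches from the ground vertex.
In Green Hackenbush, the Nim-value of a simple path of length k is k.
Branch 1: length 10, Nim-value = 10
Branch 2: length 8, Nim-value = 8
Branch 3: length 11, Nim-value = 11
Branch 4: length 2, Nim-value = 2
Branch 5: length 3, Nim-value = 3
Branch 6: length 9, Nim-value = 9
Total Nim-value = XOR of all branch values:
0 XOR 10 = 10
10 XOR 8 = 2
2 XOR 11 = 9
9 XOR 2 = 11
11 XOR 3 = 8
8 XOR 9 = 1
Nim-value of the tree = 1

1


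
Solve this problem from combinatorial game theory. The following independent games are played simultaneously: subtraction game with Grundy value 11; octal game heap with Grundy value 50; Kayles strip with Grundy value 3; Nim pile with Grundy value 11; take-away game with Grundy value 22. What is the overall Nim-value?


By the Sprague-Grundy theorem, the Grundy value of a sum of games is the XOR of individual Grundy values.
subtraction game: Grundy value = 11. Running XOR: 0 XOR 11 = 11
octal game heap: Grundy value = 50. Running XOR: 11 XOR 50 = 57
Kayles strip: Grundy value = 3. Running XOR: 57 XOR 3 = 58
Nim pile: Grundy value = 11. Running XOR: 58 XOR 11 = 49
take-away game: Grundy value = 22. Running XOR: 49 XOR 22 = 39
The combined Grundy value is 39.

39


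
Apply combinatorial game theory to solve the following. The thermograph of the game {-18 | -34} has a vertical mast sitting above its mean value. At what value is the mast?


Game = {-18 | -34}, a switch {a | b} with numbers a > b.
Its thermograph has left wall a - t and right wall b + t, which meet at t = (a - b)/2, where both equal (a + b)/2. So the mast (mean value) is at (a + b)/2.
Mean = (-18 + (-34))/2 = -52/2 = -26

-26


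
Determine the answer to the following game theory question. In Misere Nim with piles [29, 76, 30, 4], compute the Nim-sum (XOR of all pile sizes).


We need the XOR (exclusive or) of all pile sizes.
After XOR-ing pile 1 (size 29): 0 XOR 29 = 29
After XOR-ing pile 2 (size 76): 29 XOR 76 = 81
After XOR-ing pile 3 (size 30): 81 XOR 30 = 79
After XOR-ing pile 4 (size 4): 79 XOR 4 = 75
The Nim-value of this position is 75.

75


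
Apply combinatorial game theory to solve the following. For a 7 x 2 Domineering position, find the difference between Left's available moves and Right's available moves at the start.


Board is 7 x 2 (rows x cols).
Left (vertical) placements: (rows-1) * cols = 6 * 2 = 12
Right (horizontal) placements: rows * (cols-1) = 7 * 1 = 7
Advantage = Left - Right = 12 - 7 = 5

5


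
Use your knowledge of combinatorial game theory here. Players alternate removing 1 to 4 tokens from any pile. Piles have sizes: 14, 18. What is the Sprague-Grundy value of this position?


Subtraction set: {1, 2, 3, 4}
For this subtraction set, G(n) = n mod 5 (period = max + 1 = 5).
Pile 1 (size 14): G(14) = 14 mod 5 = 4
Pile 2 (size 18): G(18) = 18 mod 5 = 3
Total Grundy value = XOR of all: 4 XOR 3 = 7

7


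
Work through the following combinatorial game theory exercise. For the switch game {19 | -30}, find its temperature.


The game is {19 | -30}, a switch {a | b} with numbers a > b.
Cooling {a | b} by t gives {a - t | b + t}, which stops being hot when a - t = b + t, i.e. at t = (a - b)/2. So the temperature of a switch is (a - b)/2.
Temperature = (Left option - Right option) / 2
= (19 - (-30)) / 2
= 49 / 2
= 49/2

49/2


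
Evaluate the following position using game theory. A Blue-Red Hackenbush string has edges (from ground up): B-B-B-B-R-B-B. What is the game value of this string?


Edges (from ground): B-B-B-B-R-B-B
By Berlekamp's sign-expansion rule, a Blue-Red Hackenbush stalk has the value of the surreal number whose sign sequence is the edge sequence with B -> + and R -> -.
Sign sequence: ++++-++
Trace the sign expansion in the surreal number tree, starting from 0:
Edge 1: B (sign +) -> bounds (0, +inf), value = 1
Edge 2: B (sign +) -> bounds (1, +inf), value = 2
Edge 3: B (sign +) -> bounds (2, +inf), value = 3
Edge 4: B (sign +) -> bounds (3, +inf), value = 4
Edge 5: R (sign -) -> bounds (3, 4), value = 7/2
Edge 6: B (sign +) -> bounds (7/2, 4), value = 15/4
Edge 7: B (sign +) -> bounds (15/4, 4), value = 31/8
Game value = 31/8

31/8


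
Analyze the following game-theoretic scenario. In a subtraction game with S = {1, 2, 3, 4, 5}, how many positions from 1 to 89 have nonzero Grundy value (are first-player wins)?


Subtraction set S = {1, 2, 3, 4, 5}, so G(n) = n mod 6.
G(n) = 0 when n is a multiple of 6.
Multiples of 6 in [1, 89]: 14
N-positions (nonzero Grundy) = 89 - 14 = 75

75


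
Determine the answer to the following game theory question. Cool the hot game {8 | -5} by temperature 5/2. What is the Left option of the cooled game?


Original game: {8 | -5} (a switch {a | b} with a > b).
Cooling by t (for t below the temperature (a - b)/2 = 13/2) taxes each move by t: {a | b} cooled by t is {a - t | b + t}.
Cooling amount: t = 5/2
Cooled Left option: 8 - 5/2 = 11/2
Cooled Right option: -5 + 5/2 = -5/2
Cooled game: {11/2 | -5/2}
Left option = 11/2

11/2


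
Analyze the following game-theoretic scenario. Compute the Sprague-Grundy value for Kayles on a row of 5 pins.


Kayles: a move removes 1 or 2 adjacent pins from a contiguous row.
Removing pins from a row of k leaves two independent rows (a, b) with a + b = k - 1 (one pin) or a + b = k - 2 (two pins); an end removal gives a = 0.
By Sprague-Grundy, G(k) = mex{ G(a) XOR G(b) } over all these splits. G(0) = 0.
G(1): splits (0,0):0^0=0 -> mex({0}) = 1
G(2): splits (0,1):0^1=1 (0,0):0^0=0 -> mex({0, 1}) = 2
G(3): splits (0,2):0^2=2 (1,1):1^1=0 (0,1):0^1=1 -> mex({0, 1, 2}) = 3
G(4): splits (0,3):0^3=3 (1,2):1^2=3 (0,2):0^2=2 (1,1):1^1=0 -> mex({0, 2, 3}) = 1
G(5): splits (0,4):0^1=1 (1,3):1^3=2 (2,2):2^2=0 (0,3):0^3=3 (1,2):1^2=3 -> mex({0, 1, 2, 3}) = 4
Therefore G(5) = 4.

4


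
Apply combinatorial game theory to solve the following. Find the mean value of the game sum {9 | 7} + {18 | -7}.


G1 = {9 | 7}, G2 = {18 | -7}
Each is a switch {a | b} with numbers a > b; its mean value is (a + b)/2, and mean value is additive over game sums: m(G1 + G2) = m(G1) + m(G2).
Mean of G1 = (9 + (7))/2 = 16/2 = 8
Mean of G2 = (18 + (-7))/2 = 11/2 = 11/2
Mean of G1 + G2 = 8 + 11/2 = 27/2

27/2


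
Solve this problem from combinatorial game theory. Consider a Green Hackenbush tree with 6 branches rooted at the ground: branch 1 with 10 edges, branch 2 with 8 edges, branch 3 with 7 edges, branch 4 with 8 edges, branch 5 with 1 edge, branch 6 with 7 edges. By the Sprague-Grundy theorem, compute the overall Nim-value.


The tree has 6 branches from the ground vertex.
In Green Hackenbush, the Nim-value of a simple path of length k is k.
Branch 1: length 10, Nim-value = 10
Branch 2: length 8, Nim-value = 8
Branch 3: length 7, Nim-value = 7
Branch 4: length 8, Nim-value = 8
Branch 5: length 1, Nim-value = 1
Branch 6: length 7, Nim-value = 7
Total Nim-value = XOR of all branch values:
0 XOR 10 = 10
10 XOR 8 = 2
2 XOR 7 = 5
5 XOR 8 = 13
13 XOR 1 = 12
12 XOR 7 = 11
Nim-value of the tree = 11

11


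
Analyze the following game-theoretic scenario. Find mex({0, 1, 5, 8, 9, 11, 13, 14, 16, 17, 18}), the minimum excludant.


Set = {0, 1, 5, 8, 9, 11, 13, 14, 16, 17, 18}
0 is in the set.
1 is in the set.
2 is NOT in the set. This is the mex.
mex = 2

2


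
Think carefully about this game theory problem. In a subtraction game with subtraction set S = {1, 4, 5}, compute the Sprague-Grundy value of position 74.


The subtraction set is S = {1, 4, 5}.
G(k) = mex{ G(k - s) : s in S, s <= k }. We compute iteratively: G(0) = 0.
G(1) = mex({0}) = 1
G(2) = mex({1}) = 0
G(3) = mex({0}) = 1
G(4) = mex({0, 1}) = 2
G(5) = mex({0, 1, 2}) = 3
G(6) = mex({0, 1, 3}) = 2
G(7) = mex({0, 1, 2}) = 3
G(8) = mex({1, 2, 3}) = 0
G(9) = mex({0, 2, 3}) = 1
G(10) = mex({1, 2, 3}) = 0
G(11) = mex({0, 2, 3}) = 1
G(12) = mex({0, 1, 3}) = 2
Observe that G(8)..G(12) = 0, 1, 0, 1, 2 repeats G(0)..G(4) = 0, 1, 0, 1, 2.
For k >= max(S) = 5, G(k) is determined by the previous 5 values G(k-5)..G(k-1); a window of 5 consecutive values has recurred shifted by 8, so by induction G(k + 8) = G(k) for all k >= 0: the sequence is periodic from the start with period 8.
One period: G(0..7) = 0, 1, 0, 1, 2, 3, 2, 3.
74 mod 8 = 2, so G(74) = G(2) = 0.

0


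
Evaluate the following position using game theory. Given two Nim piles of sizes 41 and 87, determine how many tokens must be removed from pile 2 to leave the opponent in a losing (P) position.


Piles: 41 and 87
Current XOR: 41 XOR 87 = 126 (non-zero, so this is an N-position).
To make the XOR zero, we need to find a move that balances the piles.
For pile 2 (size 87): target = 87 XOR 126 = 41
We reduce pile 2 from 87 to 41.
Tokens removed: 87 - 41 = 46
Verification: 41 XOR 41 = 0

46


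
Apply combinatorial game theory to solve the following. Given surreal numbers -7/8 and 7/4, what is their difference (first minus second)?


x = -7/8, y = 7/4
Converting to common denominator: 8
x = -7/8, y = 14/8
x - y = -7/8 - 7/4 = -21/8

-21/8


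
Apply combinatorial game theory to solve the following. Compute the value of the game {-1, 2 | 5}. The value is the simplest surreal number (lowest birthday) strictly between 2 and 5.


Left options: {-1, 2}, max = 2
Right options: {5}, min = 5
All options are numbers and max(Left) < min(Right), so by the simplicity theorem the value is the simplest (earliest-born) number strictly between 2 and 5.
Integers 3 through 4 all lie strictly between 2 and 5.
Among integers, the simplest (lowest birthday = smallest |n|; 0 is born on day 0, +-n on day n) is 3.
No non-integer in the interval can be simpler: if x is a non-integer in the interval, then floor(x) or ceil(x) also lies in the interval (the interval contains an integer), and both are proper prefixes of x's sign expansion, i.e. born earlier. So the game value is 3.
Game value = 3

3


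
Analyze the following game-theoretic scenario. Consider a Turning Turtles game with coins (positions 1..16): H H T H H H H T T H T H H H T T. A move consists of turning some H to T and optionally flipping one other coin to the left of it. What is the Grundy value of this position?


Coins: H H T H H H H T T H T H H H T T
Key fact: a single head at position k behaves exactly like a Nim heap of size k (turning it to T and optionally flipping a coin at j < k corresponds to moving the heap from k to j, or to 0), and heads combine as a disjunctive sum (two heads at the same place would cancel, matching j XOR j = 0). So the Nim-value is the XOR of the 1-indexed positions of the heads.
Face-up positions (1-indexed): [1, 2, 4, 5, 6, 7, 10, 12, 13, 14]
XOR 0 with 1: 0 XOR 1 = 1
XOR 1 with 2: 1 XOR 2 = 3
XOR 3 with 4: 3 XOR 4 = 7
XOR 7 with 5: 7 XOR 5 = 2
XOR 2 with 6: 2 XOR 6 = 4
XOR 4 with 7: 4 XOR 7 = 3
XOR 3 with 10: 3 XOR 10 = 9
XOR 9 with 12: 9 XOR 12 = 5
XOR 5 with 13: 5 XOR 13 = 8
XOR 8 with 14: 8 XOR 14 = 6
Nim-value = 6

6


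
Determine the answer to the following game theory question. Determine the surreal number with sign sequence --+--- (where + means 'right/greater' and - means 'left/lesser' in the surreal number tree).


Sign expansion: --+---
Rule: track bounds (lo, hi), initially (-inf, +inf). On '+', the current value becomes lo and we move to the simplest number in (value, hi): value + 1 if hi = +inf, otherwise the midpoint (value + hi)/2. On '-', the current value becomes hi and we move to value - 1 if lo = -inf, otherwise the midpoint (lo + value)/2.
Start at 0.
Step 1: sign = -, move left. Bounds: (-inf, 0). Value = -1
Step 2: sign = -, move left. Bounds: (-inf, -1). Value = -2
Step 3: sign = +, move right. Bounds: (-2, -1). Value = -3/2
Step 4: sign = -, move left. Bounds: (-2, -3/2). Value = -7/4
Step 5: sign = -, move left. Bounds: (-2, -7/4). Value = -15/8
Step 6: sign = -, move left. Bounds: (-2, -15/8). Value = -31/16
The surreal number with sign expansion --+--- is -31/16.

-31/16


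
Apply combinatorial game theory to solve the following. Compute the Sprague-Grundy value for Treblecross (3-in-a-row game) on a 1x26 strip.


Treblecross: place X on empty cells; 3-in-a-row wins.
Playing within two cells of an existing X lets the opponent win at once, so sensible play treats the cells i-2..i+2 around each X as dead. The player left with no safe cell loses, so this is a normal-play take-away game on strips of safe cells.
Placing X at cell i (0-indexed) of a strip of k safe cells leaves independent strips of sizes max(0, i-2) and max(0, k-i-3). Hence G(k) = mex{ G(max(0,i-2)) XOR G(max(0,k-i-3)) : 0 <= i < k }, with G(0) = 0.
G(1): splits (0,0):0^0=0 -> mex({0}) = 1
G(2): splits (0,0):0^0=0 -> mex({0}) = 1
G(3): splits (0,0):0^0=0 -> mex({0}) = 1
G(4): splits (0,1):0^1=1 (0,0):0^0=0 -> mex({0, 1}) = 2
G(5): splits (0,2):0^1=1 (0,1):0^1=1 (0,0):0^0=0 -> mex({0, 1}) = 2
G(6) = mex({1}) = 0
G(7) = mex({0, 1, 2}) = 3
G(8) = mex({0, 1, 2}) = 3
G(9) = mex({0, 2}) = 1
G(10) = mex({0, 2, 3}) = 1
G(11) = mex({0, 3}) = 1
G(12) = mex({1, 3}) = 0
G(13) = mex({0, 1, 2, 3}) = 4
G(14) = mex({0, 1, 2}) = 3
G(15) = mex({0, 1, 2}) = 3
G(16) = mex({0, 1, 2, 4}) = 3
G(17) = mex({0, 1, 3, 4}) = 2
G(18) = mex({0, 1, 3, 4}) = 2
G(19) = mex({0, 1, 3, 5}) = 2
G(20) = mex({0, 1, 2, 3, 5}) = 4
G(21) = mex({0, 1, 2, 3, 5}) = 4
G(22) = mex({1, 2, 6}) = 0
G(23) = mex({0, 1, 2, 3, 4, 6}) = 5
G(24) = mex({0, 1, 2, 3, 4}) = 5
G(25) = mex({0, 1, 3, 4, 7}) = 2
G(26) = mex({0, 1, 3, 4, 5, 7}) = 2
Therefore G(26) = 2.

2


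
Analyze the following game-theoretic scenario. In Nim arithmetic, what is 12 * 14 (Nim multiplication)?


Nim multiplication is bilinear over XOR: (u XOR v) * w = (u*w) XOR (v*w).
So we split each operand into its bit components and XOR the pairwise Nim products.
12 = 4 + 8 (as XOR of powers of 2).
14 = 2 + 4 + 8 (as XOR of powers of 2).
Using the standard Nim-product table on single bits:
  2*2 = 3,   2*4 = 8,   2*8 = 12,
  4*4 = 6,   4*8 = 11,  8*8 = 13,
and  1*x = x (identity), k*l = l*k (commutative).
Pairwise Nim products:
  4 * 2 = 8
  4 * 4 = 6
  4 * 8 = 11
  8 * 2 = 12
  8 * 4 = 11
  8 * 8 = 13
XOR them: 8 XOR 6 XOR 11 XOR 12 XOR 11 XOR 13 = 15.
Result: 12 * 14 = 15 (in Nim).

15


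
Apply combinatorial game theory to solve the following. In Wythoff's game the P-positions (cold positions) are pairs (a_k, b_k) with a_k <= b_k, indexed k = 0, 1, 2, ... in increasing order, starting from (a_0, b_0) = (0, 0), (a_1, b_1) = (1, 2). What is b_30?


By Wythoff's theorem, a_k = floor(k * phi) and b_k = floor(k * phi^2) = a_k + k, where phi = (1 + sqrt(5))/2 is the golden ratio.
phi = (1 + sqrt(5))/2 = 1.618034
phi^2 = phi + 1 = 2.618034
k = 30
k * phi^2 = 30 * 2.618034 = 78.541020
b_30 = floor(k * phi^2) = 78 (check: a_30 + k = 48 + 30 = 78)

78


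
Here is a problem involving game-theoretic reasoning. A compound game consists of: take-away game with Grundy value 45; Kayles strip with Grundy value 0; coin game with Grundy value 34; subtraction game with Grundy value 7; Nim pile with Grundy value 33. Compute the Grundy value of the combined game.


By the Sprague-Grundy theorem, the Grundy value of a sum of games is the XOR of individual Grundy values.
take-away game: Grundy value = 45. Running XOR: 0 XOR 45 = 45
Kayles strip: Grundy value = 0. Running XOR: 45 XOR 0 = 45
coin game: Grundy value = 34. Running XOR: 45 XOR 34 = 15
subtraction game: Grundy value = 7. Running XOR: 15 XOR 7 = 8
Nim pile: Grundy value = 33. Running XOR: 8 XOR 33 = 41
The combined Grundy value is 41.

41


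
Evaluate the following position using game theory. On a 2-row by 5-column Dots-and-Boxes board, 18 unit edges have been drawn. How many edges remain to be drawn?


Grid: 2 x 5 boxes, i.e. 3 rows and 6 columns of dots.
Horizontal edges: (rows + 1) * cols = 3 * 5 = 15
Vertical edges: rows * (cols + 1) = 2 * 6 = 12
Total edges: 15 + 12 = 27
Edges drawn: 18
Remaining: 27 - 18 = 9

9


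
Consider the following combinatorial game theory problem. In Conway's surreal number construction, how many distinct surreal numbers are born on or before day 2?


Day 0: {|} = 0 is born. Count = 1.
Day n: the number of surreal numbers born by day n is 2^(n+1) - 1.
By day 0: 2^1 - 1 = 1
By day 1: 2^2 - 1 = 3
By day 2: 2^3 - 1 = 7
By day 2: 7 surreal numbers.

7


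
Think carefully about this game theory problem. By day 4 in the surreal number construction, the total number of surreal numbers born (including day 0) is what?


Day 0: {|} = 0 is born. Count = 1.
Day n: the number of surreal numbers born by day n is 2^(n+1) - 1.
By day 0: 2^1 - 1 = 1
By day 1: 2^2 - 1 = 3
By day 2: 2^3 - 1 = 7
By day 3: 2^4 - 1 = 15
By day 4: 2^5 - 1 = 31
By day 4: 31 surreal numbers.

31


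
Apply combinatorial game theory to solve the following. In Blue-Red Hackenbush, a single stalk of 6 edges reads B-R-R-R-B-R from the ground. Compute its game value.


Edges (from ground): B-R-R-R-B-R
By Berlekamp's sign-expansion rule, a Blue-Red Hackenbush stalk has the value of the surreal number whose sign sequence is the edge sequence with B -> + and R -> -.
Sign sequence: +---+-
Trace the sign expansion in the surreal number tree, starting from 0:
Edge 1: B (sign +) -> bounds (0, +inf), value = 1
Edge 2: R (sign -) -> bounds (0, 1), value = 1/2
Edge 3: R (sign -) -> bounds (0, 1/2), value = 1/4
Edge 4: R (sign -) -> bounds (0, 1/4), value = 1/8
Edge 5: B (sign +) -> bounds (1/8, 1/4), value = 3/16
Edge 6: R (sign -) -> bounds (1/8, 3/16), value = 5/32
Game value = 5/32

5/32


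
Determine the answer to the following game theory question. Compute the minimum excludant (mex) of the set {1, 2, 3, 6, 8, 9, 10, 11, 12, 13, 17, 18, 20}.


Set = {1, 2, 3, 6, 8, 9, 10, 11, 12, 13, 17, 18, 20}
0 is NOT in the set. This is the mex.
mex = 0

0


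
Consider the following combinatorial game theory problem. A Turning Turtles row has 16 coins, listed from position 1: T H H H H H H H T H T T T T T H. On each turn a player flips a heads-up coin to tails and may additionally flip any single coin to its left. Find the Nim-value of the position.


Coins: T H H H H H H H T H T T T T T H
Key fact: a single head at position k behaves exactly like a Nim heap of size k (turning it to T and optionally flipping a coin at j < k corresponds to moving the heap from k to j, or to 0), and heads combine as a disjunctive sum (two heads at the same place would cancel, matching j XOR j = 0). So the Nim-value is the XOR of the 1-indexed positions of the heads.
Face-up positions (1-indexed): [2, 3, 4, 5, 6, 7, 8, 10, 16]
XOR 0 with 2: 0 XOR 2 = 2
XOR 2 with 3: 2 XOR 3 = 1
XOR 1 with 4: 1 XOR 4 = 5
XOR 5 with 5: 5 XOR 5 = 0
XOR 0 with 6: 0 XOR 6 = 6
XOR 6 with 7: 6 XOR 7 = 1
XOR 1 with 8: 1 XOR 8 = 9
XOR 9 with 10: 9 XOR 10 = 3
XOR 3 with 16: 3 XOR 16 = 19
Nim-value = 19

19


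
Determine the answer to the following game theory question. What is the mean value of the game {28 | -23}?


Game = {28 | -23}, a switch {a | b} with numbers a > b.
Its thermograph has left wall a - t and right wall b + t, which meet at t = (a - b)/2, where both equal (a + b)/2. So the mast (mean value) is at (a + b)/2.
Mean = (28 + (-23))/2 = 5/2 = 5/2

5/2


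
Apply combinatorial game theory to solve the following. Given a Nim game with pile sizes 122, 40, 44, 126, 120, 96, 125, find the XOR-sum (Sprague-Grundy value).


We need the XOR (exclusive or) of all pile sizes.
After XOR-ing pile 1 (size 122): 0 XOR 122 = 122
After XOR-ing pile 2 (size 40): 122 XOR 40 = 82
After XOR-ing pile 3 (size 44): 82 XOR 44 = 126
After XOR-ing pile 4 (size 126): 126 XOR 126 = 0
After XOR-ing pile 5 (size 120): 0 XOR 120 = 120
After XOR-ing pile 6 (size 96): 120 XOR 96 = 24
After XOR-ing pile 7 (size 125): 24 XOR 125 = 101
The Nim-value of this position is 101.

101


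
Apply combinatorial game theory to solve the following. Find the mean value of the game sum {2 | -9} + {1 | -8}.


G1 = {2 | -9}, G2 = {1 | -8}
Each is a switch {a | b} with numbers a > b; its mean value is (a + b)/2, and mean value is additive over game sums: m(G1 + G2) = m(G1) + m(G2).
Mean of G1 = (2 + (-9))/2 = -7/2 = -7/2
Mean of G2 = (1 + (-8))/2 = -7/2 = -7/2
Mean of G1 + G2 = -7/2 + -7/2 = -7

-7


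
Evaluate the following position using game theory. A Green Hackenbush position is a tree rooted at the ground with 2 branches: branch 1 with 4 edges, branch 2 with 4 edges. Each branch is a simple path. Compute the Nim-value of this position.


The tree has 2 branches from the ground vertex.
In Green Hackenbush, the Nim-value of a simple path of length k is k.
Branch 1: length 4, Nim-value = 4
Branch 2: length 4, Nim-value = 4
Total Nim-value = XOR of all branch values:
0 XOR 4 = 4
4 XOR 4 = 0
Nim-value of the tree = 0

0


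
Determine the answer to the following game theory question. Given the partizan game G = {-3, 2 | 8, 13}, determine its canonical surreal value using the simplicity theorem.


Left options: {-3, 2}, max = 2
Right options: {8, 13}, min = 8
All options are numbers and max(Left) < min(Right), so by the simplicity theorem the value is the simplest (earliest-born) number strictly between 2 and 8.
Integers 3 through 7 all lie strictly between 2 and 8.
Among integers, the simplest (lowest birthday = smallest |n|; 0 is born on day 0, +-n on day n) is 3.
No non-integer in the interval can be simpler: if x is a non-integer in the interval, then floor(x) or ceil(x) also lies in the interval (the interval contains an integer), and both are proper prefixes of x's sign expansion, i.e. born earlier. So the game value is 3.
Game value = 3

3


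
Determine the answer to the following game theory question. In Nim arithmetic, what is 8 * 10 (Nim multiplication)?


Nim multiplication is bilinear over XOR: (u XOR v) * w = (u*w) XOR (v*w).
So we split each operand into its bit components and XOR the pairwise Nim products.
8 = 8 (as XOR of powers of 2).
10 = 2 + 8 (as XOR of powers of 2).
Using the standard Nim-product table on single bits:
  2*2 = 3,   2*4 = 8,   2*8 = 12,
  4*4 = 6,   4*8 = 11,  8*8 = 13,
and  1*x = x (identity), k*l = l*k (commutative).
Pairwise Nim products:
  8 * 2 = 12
  8 * 8 = 13
XOR them: 12 XOR 13 = 1.
Result: 8 * 10 = 1 (in Nim).

1


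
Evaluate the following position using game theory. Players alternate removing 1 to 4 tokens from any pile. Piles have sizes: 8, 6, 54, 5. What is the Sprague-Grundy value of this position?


Subtraction set: {1, 2, 3, 4}
For this subtraction set, G(n) = n mod 5 (period = max + 1 = 5).
Pile 1 (size 8): G(8) = 8 mod 5 = 3
Pile 2 (size 6): G(6) = 6 mod 5 = 1
Pile 3 (size 54): G(54) = 54 mod 5 = 4
Pile 4 (size 5): G(5) = 5 mod 5 = 0
Total Grundy value = XOR of all: 3 XOR 1 XOR 4 XOR 0 = 6

6


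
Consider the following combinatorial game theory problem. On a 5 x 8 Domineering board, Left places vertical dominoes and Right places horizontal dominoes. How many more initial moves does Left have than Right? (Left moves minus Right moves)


Board is 5 x 8 (rows x cols).
Left (vertical) placements: (rows-1) * cols = 4 * 8 = 32
Right (horizontal) placements: rows * (cols-1) = 5 * 7 = 35
Advantage = Left - Right = 32 - 35 = -3

-3


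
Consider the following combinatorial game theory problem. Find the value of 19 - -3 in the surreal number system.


x = 19, y = -3
x - y = 19 - -3 = 22

22


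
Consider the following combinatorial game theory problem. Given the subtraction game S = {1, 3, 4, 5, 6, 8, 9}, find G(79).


The subtraction set is S = {1, 3, 4, 5, 6, 8, 9}.
G(k) = mex{ G(k - s) : s in S, s <= k }. We compute iteratively: G(0) = 0.
G(1) = mex({0}) = 1
G(2) = mex({1}) = 0
G(3) = mex({0}) = 1
G(4) = mex({0, 1}) = 2
G(5) = mex({0, 1, 2}) = 3
G(6) = mex({0, 1, 3}) = 2
G(7) = mex({0, 1, 2}) = 3
G(8) = mex({0, 1, 2, 3}) = 4
G(9) = mex({0, 1, 2, 3, 4}) = 5
G(10) = mex({0, 1, 2, 3, 5}) = 4
G(11) = mex({0, 1, 2, 3, 4}) = 5
G(12) = mex({1, 2, 3, 4, 5}) = 0
G(13) = mex({0, 2, 3, 4, 5}) = 1
G(14) = mex({1, 2, 3, 4, 5}) = 0
G(15) = mex({0, 2, 3, 4, 5}) = 1
G(16) = mex({0, 1, 3, 4, 5}) = 2
G(17) = mex({0, 1, 2, 4, 5}) = 3
G(18) = mex({0, 1, 3, 4, 5}) = 2
G(19) = mex({0, 1, 2, 4, 5}) = 3
G(20) = mex({0, 1, 2, 3, 5}) = 4
Observe that G(12)..G(20) = 0, 1, 0, 1, 2, 3, 2, 3, 4 repeats G(0)..G(8) = 0, 1, 0, 1, 2, 3, 2, 3, 4.
For k >= max(S) = 9, G(k) is determined by the previous 9 values G(k-9)..G(k-1); a window of 9 consecutive values has recurred shifted by 12, so by induction G(k + 12) = G(k) for all k >= 0: the sequence is periodic from the start with period 12.
One period: G(0..11) = 0, 1, 0, 1, 2, 3, 2, 3, 4, 5, 4, 5.
79 mod 12 = 7, so G(79) = G(7) = 3.

3


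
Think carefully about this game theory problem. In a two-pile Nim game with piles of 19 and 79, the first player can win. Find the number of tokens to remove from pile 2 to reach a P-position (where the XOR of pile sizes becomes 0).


Piles: 19 and 79
Current XOR: 19 XOR 79 = 92 (non-zero, so this is an N-position).
To make the XOR zero, we need to find a move that balances the piles.
For pile 2 (size 79): target = 79 XOR 92 = 19
We reduce pile 2 from 79 to 19.
Tokens removed: 79 - 19 = 60
Verification: 19 XOR 19 = 0

60


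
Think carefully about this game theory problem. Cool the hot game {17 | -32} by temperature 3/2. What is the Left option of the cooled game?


Original game: {17 | -32} (a switch {a | b} with a > b).
Cooling by t (for t below the temperature (a - b)/2 = 49/2) taxes each move by t: {a | b} cooled by t is {a - t | b + t}.
Cooling amount: t = 3/2
Cooled Left option: 17 - 3/2 = 31/2
Cooled Right option: -32 + 3/2 = -61/2
Cooled game: {31/2 | -61/2}
Left option = 31/2

31/2


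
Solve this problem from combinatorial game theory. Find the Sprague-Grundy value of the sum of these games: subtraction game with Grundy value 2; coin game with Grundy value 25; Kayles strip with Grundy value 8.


By the Sprague-Grundy theorem, the Grundy value of a sum of games is the XOR of individual Grundy values.
subtraction game: Grundy value = 2. Running XOR: 0 XOR 2 = 2
coin game: Grundy value = 25. Running XOR: 2 XOR 25 = 27
Kayles strip: Grundy value = 8. Running XOR: 27 XOR 8 = 19
The combined Grundy value is 19.

19


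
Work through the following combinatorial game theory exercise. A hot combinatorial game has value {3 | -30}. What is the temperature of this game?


The game is {3 | -30}, a switch {a | b} with numbers a > b.
Cooling {a | b} by t gives {a - t | b + t}, which stops being hot when a - t = b + t, i.e. at t = (a - b)/2. So the temperature of a switch is (a - b)/2.
Temperature = (Left option - Right option) / 2
= (3 - (-30)) / 2
= 33 / 2
= 33/2

33/2


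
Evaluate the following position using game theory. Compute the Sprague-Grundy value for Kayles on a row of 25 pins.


Kayles: a move removes 1 or 2 adjacent pins from a contiguous row.
Removing pins from a row of k leaves two independent rows (a, b) with a + b = k - 1 (one pin) or a + b = k - 2 (two pins); an end removal gives a = 0.
By Sprague-Grundy, G(k) = mex{ G(a) XOR G(b) } over all these splits. G(0) = 0.
G(1): splits (0,0):0^0=0 -> mex({0}) = 1
G(2): splits (0,1):0^1=1 (0,0):0^0=0 -> mex({0, 1}) = 2
G(3): splits (0,2):0^2=2 (1,1):1^1=0 (0,1):0^1=1 -> mex({0, 1, 2}) = 3
G(4): splits (0,3):0^3=3 (1,2):1^2=3 (0,2):0^2=2 (1,1):1^1=0 -> mex({0, 2, 3}) = 1
G(5): splits (0,4):0^1=1 (1,3):1^3=2 (2,2):2^2=0 (0,3):0^3=3 (1,2):1^2=3 -> mex({0, 1, 2, 3}) = 4
G(6) = mex({0, 1, 2, 4}) = 3
G(7) = mex({0, 1, 3, 4, 5}) = 2
G(8) = mex({0, 2, 3, 5, 6}) = 1
G(9) = mex({0, 1, 2, 3, 6, 7}) = 4
G(10) = mex({0, 1, 3, 4, 5, 7}) = 2
G(11) = mex({0, 1, 2, 3, 4, 5}) = 6
G(12) = mex({0, 1, 2, 3, 5, 6, 7}) = 4
G(13) = mex({0, 2, 3, 4, 6, 7}) = 1
G(14) = mex({0, 1, 4, 5, 6, 7}) = 2
G(15) = mex({0, 1, 2, 3, 4, 5, 6}) = 7
G(16) = mex({0, 2, 3, 5, 6, 7}) = 1
G(17) = mex({0, 1, 2, 3, 5, 6, 7}) = 4
G(18) = mex({0, 1, 2, 4, 5, 6}) = 3
G(19) = mex({0, 1, 3, 4, 5, 7}) = 2
G(20) = mex({0, 2, 3, 4, 5, 6, 7}) = 1
G(21) = mex({0, 1, 2, 3, 5, 6, 7}) = 4
G(22) = mex({0, 1, 2, 3, 4, 5, 7}) = 6
G(23) = mex({0, 1, 2, 3, 4, 5, 6}) = 7
G(24) = mex({0, 1, 2, 3, 5, 6, 7}) = 4
G(25) = mex({0, 2, 3, 4, 6, 7}) = 1
Therefore G(25) = 1.

1
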